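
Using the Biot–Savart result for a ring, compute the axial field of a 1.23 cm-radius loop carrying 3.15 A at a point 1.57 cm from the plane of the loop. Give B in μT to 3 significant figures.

On the axis of a circular loop, B = μ₀IR² / [2(R²+z²)^(3/2)].
R² + z² = (0.0123)² + (0.0157)² = 0.0003978 m², and (R²+z²)^(3/2) = 7.93×10⁻⁶ m³.
B = (4π×10⁻⁷ × 3.15 × 0.0001513) / (2 × 7.93×10⁻⁶) = 3.77×10⁻⁵ T.

B ≈ 37.7 μT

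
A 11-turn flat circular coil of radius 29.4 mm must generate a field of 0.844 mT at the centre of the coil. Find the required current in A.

I ≈ 3.59 A

For an N-turn coil, B = Nμ₀I/(2R) with R = 0.0294 m, so I = 2RB/(Nμ₀) = 2 × 0.0294 × 8.44×10⁻⁴ / (11 × 4π×10⁻⁷) = 3.59 A.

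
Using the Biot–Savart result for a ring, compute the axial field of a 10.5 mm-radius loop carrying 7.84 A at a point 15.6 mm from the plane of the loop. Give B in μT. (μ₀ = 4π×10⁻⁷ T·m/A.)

B ≈ 81.7 μT

On the axis of a circular loop, B = μ₀IR² / [2(R²+z²)^(3/2)].
R² + z² = (0.0105)² + (0.0156)² = 0.0003536 m², and (R²+z²)^(3/2) = 6.65×10⁻⁶ m³.
B = (4π×10⁻⁷ × 7.84 × 0.0001103) / (2 × 6.65×10⁻⁶) = 8.17×10⁻⁵ T.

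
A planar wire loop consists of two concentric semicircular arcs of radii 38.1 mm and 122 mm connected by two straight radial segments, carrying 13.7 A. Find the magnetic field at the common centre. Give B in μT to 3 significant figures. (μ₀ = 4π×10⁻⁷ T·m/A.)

B ≈ 77.7 μT

The radial connectors point toward the centre, so dl × r̂ = 0 and they contribute nothing.
Each semicircle gives μ₀I/(4R): inner arc 1.13×10⁻⁴ T, outer arc 3.53×10⁻⁵ T.
The two arcs carry current in opposite angular senses, so their fields oppose: B = |1.13×10⁻⁴ − 3.53×10⁻⁵| = 7.77×10⁻⁵ T.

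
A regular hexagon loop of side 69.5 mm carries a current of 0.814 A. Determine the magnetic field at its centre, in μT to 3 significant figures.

B ≈ 8.11 μT

Each side is a finite straight segment at perpendicular distance d = a/(2 tan(π/6)) = 0.06019 m from the centre, with end-angles ±π/6.
One side contributes B₁ = (μ₀I/4πd)·2 sin(π/6) = 1.35×10⁻⁶ T.
All 6 sides add in the same direction: B = 6 × 1.35×10⁻⁶ = 8.11×10⁻⁶ T.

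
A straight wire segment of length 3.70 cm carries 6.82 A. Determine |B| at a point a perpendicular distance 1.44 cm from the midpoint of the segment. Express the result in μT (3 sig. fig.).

For a finite straight segment, B = (μ₀I/4πd)(sinθ₁ + sinθ₂), where θ₁, θ₂ are the angles from the perpendicular to each end.
The perpendicular from the point meets the wire at its midpoint, so each end is L/2 = 0.0185 m away along the wire.
sinθ₁ = 0.0185/√(0.0185²+0.0144²) = 0.7891; sinθ₂ = 0.0185/√(0.0185²+0.0144²) = 0.7891.
B = (4π×10⁻⁷ × 6.82) / (4π × 0.0144) × (0.7891 + 0.7891) = 7.47×10⁻⁵ T.

B ≈ 74.7 μT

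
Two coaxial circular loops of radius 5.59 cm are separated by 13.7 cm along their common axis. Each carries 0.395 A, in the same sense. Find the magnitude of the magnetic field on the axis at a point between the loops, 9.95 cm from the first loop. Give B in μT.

B ≈ 3.06 μT

Each loop contributes B = μ₀IR²/[2(R²+z²)^(3/2)] on the axis, with z measured from that loop.
Loop 1 (z = 0.0995 m): B₁ = 5.22×10⁻⁷ T. Loop 2 (z = 0.0375 m): B₂ = 2.54×10⁻⁶ T.
The fields add: B = B₁ + B₂ = 3.06×10⁻⁶ T.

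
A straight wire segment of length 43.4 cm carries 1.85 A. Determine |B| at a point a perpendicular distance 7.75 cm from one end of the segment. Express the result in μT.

B ≈ 2.35 μT

For a finite straight segment, B = (μ₀I/4πd)(sinθ₁ + sinθ₂), where θ₁, θ₂ are the angles from the perpendicular to each end.
The perpendicular foot is at one end, so the two end-offsets along the wire are 0 and L = 0.434 m.
sinθ₁ = 0/√(0²+0.0775²) = 0.0000; sinθ₂ = 0.434/√(0.434²+0.0775²) = 0.9844.
B = (4π×10⁻⁷ × 1.85) / (4π × 0.0775) × (0.0000 + 0.9844) = 2.35×10⁻⁶ T.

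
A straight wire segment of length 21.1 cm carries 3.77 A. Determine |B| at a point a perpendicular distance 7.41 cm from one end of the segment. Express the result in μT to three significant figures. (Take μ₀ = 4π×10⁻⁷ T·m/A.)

B ≈ 4.80 μT

For a finite straight segment, B = (μ₀I/4πd)(sinθ₁ + sinθ₂), where θ₁, θ₂ are the angles from the perpendicular to each end.
The perpendicular foot is at one end, so the two end-offsets along the wire are 0 and L = 0.211 m.
sinθ₁ = 0/√(0²+0.0741²) = 0.0000; sinθ₂ = 0.211/√(0.211²+0.0741²) = 0.9435.
B = (4π×10⁻⁷ × 3.77) / (4π × 0.0741) × (0.0000 + 0.9435) = 4.80×10⁻⁶ T.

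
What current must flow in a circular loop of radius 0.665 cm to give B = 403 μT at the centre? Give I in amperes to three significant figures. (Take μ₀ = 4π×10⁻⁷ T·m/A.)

At the centre of a circular loop B = μ₀I/(2R), so I = 2RB/μ₀.
With R = 0.00665 m, I = 2 × 0.00665 × 4.03×10⁻⁴ / (4π×10⁻⁷) = 4.27 A.

I ≈ 4.27 A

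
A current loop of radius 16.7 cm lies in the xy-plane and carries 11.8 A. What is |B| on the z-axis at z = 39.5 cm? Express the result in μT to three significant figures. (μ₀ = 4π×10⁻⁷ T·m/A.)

B ≈ 2.62 μT

On the axis of a circular loop, B = μ₀IR² / [2(R²+z²)^(3/2)].
R² + z² = (0.167)² + (0.395)² = 0.1839 m², and (R²+z²)^(3/2) = 7.89×10⁻² m³.
B = (4π×10⁻⁷ × 11.8 × 0.02789) / (2 × 7.89×10⁻²) = 2.62×10⁻⁶ T.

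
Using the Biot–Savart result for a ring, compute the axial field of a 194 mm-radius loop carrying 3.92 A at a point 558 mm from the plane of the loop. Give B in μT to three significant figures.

On the axis of a circular loop, B = μ₀IR² / [2(R²+z²)^(3/2)].
R² + z² = (0.194)² + (0.558)² = 0.349 m², and (R²+z²)^(3/2) = 0.206 m³.
B = (4π×10⁻⁷ × 3.92 × 0.03764) / (2 × 0.206) = 4.50×10⁻⁷ T.

B ≈ 0.450 μT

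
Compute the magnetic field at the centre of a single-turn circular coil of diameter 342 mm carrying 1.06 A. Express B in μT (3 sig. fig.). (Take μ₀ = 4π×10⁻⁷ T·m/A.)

B ≈ 3.89 μT

At the centre of a circular loop the Biot–Savart law gives B = μ₀I/(2R) (so R = 0.171 m).
B = (4π×10⁻⁷ × 1.06) / (2 × 0.171) = 3.89×10⁻⁶ T.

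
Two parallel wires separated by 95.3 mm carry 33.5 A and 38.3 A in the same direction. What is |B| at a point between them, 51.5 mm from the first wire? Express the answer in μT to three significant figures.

B ≈ 44.8 μT

Each long wire gives B = μ₀I/(2πd). Distances are d₁ = 0.0515 m and d₂ = 0.0438 m.
B₁ = 1.30×10⁻⁴ T, B₂ = 1.75×10⁻⁴ T.
Between parallel currents the two contributions point in opposite directions, so they subtract. B = |B₁ − B₂| = |1.30×10⁻⁴ − 1.75×10⁻⁴| = 4.48×10⁻⁵ T.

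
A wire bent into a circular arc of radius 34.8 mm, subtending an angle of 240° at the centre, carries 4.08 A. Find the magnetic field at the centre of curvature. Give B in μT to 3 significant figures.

B ≈ 49.1 μT

The Biot–Savart field of a circular arc at its centre is B = μ₀Iφ/(4πR), with φ = 4.189 rad.
B = (4π×10⁻⁷ × 4.08 × 4.189) / (4π × 0.0348) = 4.91×10⁻⁵ T.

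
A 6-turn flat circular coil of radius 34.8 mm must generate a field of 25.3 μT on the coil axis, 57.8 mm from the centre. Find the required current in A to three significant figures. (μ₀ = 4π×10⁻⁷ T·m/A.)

I ≈ 1.70 A

For an N-turn coil, B = Nμ₀IR²/[2(R²+z²)^(3/2)] with R = 0.0348 m, z = 0.0578 m, so I = 2B(R²+z²)^(3/2)/(Nμ₀R²) = 2 × 2.53×10⁻⁵ × 3.07×10⁻⁴ / (6 × 4π×10⁻⁷ × 0.001211) = 1.70 A.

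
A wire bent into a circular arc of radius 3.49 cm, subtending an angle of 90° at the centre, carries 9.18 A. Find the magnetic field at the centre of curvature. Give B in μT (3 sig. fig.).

The Biot–Savart field of a circular arc at its centre is B = μ₀Iφ/(4πR), with φ = 1.571 rad.
B = (4π×10⁻⁷ × 9.18 × 1.571) / (4π × 0.0349) = 4.13×10⁻⁵ T.

B ≈ 41.3 μT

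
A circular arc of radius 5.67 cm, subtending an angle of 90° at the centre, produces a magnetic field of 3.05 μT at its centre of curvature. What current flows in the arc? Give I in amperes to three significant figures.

For a circular arc, B = μ₀Iφ/(4πR) with φ in radians; here φ = 1.571 rad.
So I = 4πRB/(μ₀φ) = 4π × 0.0567 × 3.05×10⁻⁶ / (4π×10⁻⁷ × 1.571) = 1.10 A.

I ≈ 1.10 A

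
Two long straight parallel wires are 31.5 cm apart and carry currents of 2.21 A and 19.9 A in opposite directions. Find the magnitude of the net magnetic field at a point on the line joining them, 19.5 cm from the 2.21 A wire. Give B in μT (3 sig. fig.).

Each long wire gives B = μ₀I/(2πd). Distances are d₁ = 0.195 m and d₂ = 0.12 m.
B₁ = 2.27×10⁻⁶ T, B₂ = 3.32×10⁻⁵ T.
Between antiparallel currents both contributions point the same way, so they add. B = B₁ + B₂ = 2.27×10⁻⁶ + 3.32×10⁻⁵ = 3.54×10⁻⁵ T.

B ≈ 35.4 μT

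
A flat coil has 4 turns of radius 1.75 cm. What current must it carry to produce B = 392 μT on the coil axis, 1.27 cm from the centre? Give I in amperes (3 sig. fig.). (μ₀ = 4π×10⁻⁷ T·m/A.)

For an N-turn coil, B = Nμ₀IR²/[2(R²+z²)^(3/2)] with R = 0.0175 m, z = 0.0127 m, so I = 2B(R²+z²)^(3/2)/(Nμ₀R²) = 2 × 3.92×10⁻⁴ × 1.01×10⁻⁵ / (4 × 4π×10⁻⁷ × 0.0003063) = 5.15 A.

I ≈ 5.15 A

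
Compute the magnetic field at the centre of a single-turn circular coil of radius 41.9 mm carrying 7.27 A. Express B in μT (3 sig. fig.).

At the centre of a circular loop the Biot–Savart law gives B = μ₀I/(2R).
B = (4π×10⁻⁷ × 7.27) / (2 × 0.0419) = 1.09×10⁻⁴ T.

B ≈ 109 μT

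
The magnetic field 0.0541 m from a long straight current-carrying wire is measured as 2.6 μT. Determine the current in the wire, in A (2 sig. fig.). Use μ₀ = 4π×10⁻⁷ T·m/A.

I ≈ 0.70 A

For a long straight wire B = μ₀I/(2πd), so I = 2πdB/μ₀.
I = 2π × 0.0541 × 2.60×10⁻⁶ / (4π×10⁻⁷) = 0.703 A.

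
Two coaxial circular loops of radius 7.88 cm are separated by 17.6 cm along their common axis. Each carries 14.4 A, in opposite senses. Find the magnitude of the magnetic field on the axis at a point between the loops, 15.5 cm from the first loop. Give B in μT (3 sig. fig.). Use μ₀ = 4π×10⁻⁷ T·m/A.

B ≈ 92.9 μT

Each loop contributes B = μ₀IR²/[2(R²+z²)^(3/2)] on the axis, with z measured from that loop.
Loop 1 (z = 0.155 m): B₁ = 1.07×10⁻⁵ T. Loop 2 (z = 0.021 m): B₂ = 1.04×10⁻⁴ T.
The fields oppose: B = |B₁ − B₂| = 9.29×10⁻⁵ T.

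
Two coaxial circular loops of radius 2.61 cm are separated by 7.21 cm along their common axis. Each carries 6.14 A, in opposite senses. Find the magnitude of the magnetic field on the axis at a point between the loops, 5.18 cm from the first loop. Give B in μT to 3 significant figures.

Each loop contributes B = μ₀IR²/[2(R²+z²)^(3/2)] on the axis, with z measured from that loop.
Loop 1 (z = 0.0518 m): B₁ = 1.35×10⁻⁵ T. Loop 2 (z = 0.0203 m): B₂ = 7.27×10⁻⁵ T.
The fields oppose: B = |B₁ − B₂| = 5.92×10⁻⁵ T.

B ≈ 59.2 μT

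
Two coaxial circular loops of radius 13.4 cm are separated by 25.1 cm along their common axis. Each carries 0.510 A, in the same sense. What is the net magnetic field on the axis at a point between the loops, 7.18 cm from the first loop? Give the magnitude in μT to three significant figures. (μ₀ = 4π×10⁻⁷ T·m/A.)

Each loop contributes B = μ₀IR²/[2(R²+z²)^(3/2)] on the axis, with z measured from that loop.
Loop 1 (z = 0.0718 m): B₁ = 1.64×10⁻⁶ T. Loop 2 (z = 0.1792 m): B₂ = 5.14×10⁻⁷ T.
The fields add: B = B₁ + B₂ = 2.15×10⁻⁶ T.

B ≈ 2.15 μT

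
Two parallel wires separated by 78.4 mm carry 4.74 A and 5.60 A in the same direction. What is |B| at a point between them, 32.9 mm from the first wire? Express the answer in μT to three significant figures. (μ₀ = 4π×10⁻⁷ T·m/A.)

B ≈ 4.20 μT

Each long wire gives B = μ₀I/(2πd). Distances are d₁ = 0.0329 m and d₂ = 0.0455 m.
B₁ = 2.88×10⁻⁵ T, B₂ = 2.46×10⁻⁵ T.
Between parallel currents the two contributions point in opposite directions, so they subtract. B = |B₁ − B₂| = |2.88×10⁻⁵ − 2.46×10⁻⁵| = 4.20×10⁻⁶ T.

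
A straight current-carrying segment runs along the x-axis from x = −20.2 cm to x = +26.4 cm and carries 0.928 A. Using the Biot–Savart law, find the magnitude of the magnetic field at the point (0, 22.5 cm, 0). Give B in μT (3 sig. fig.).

For a finite straight segment, B = (μ₀I/4πd)(sinθ₁ + sinθ₂), where θ₁, θ₂ are the angles from the perpendicular to each end.
The perpendicular distance is d = 0.225 m; the end-offsets along the wire are a = 0.202 m and b = 0.264 m.
sinθ₁ = 0.202/√(0.202²+0.225²) = 0.6681; sinθ₂ = 0.264/√(0.264²+0.225²) = 0.7611.
B = (4π×10⁻⁷ × 0.928) / (4π × 0.225) × (0.6681 + 0.7611) = 5.89×10⁻⁷ T.

B ≈ 0.589 μT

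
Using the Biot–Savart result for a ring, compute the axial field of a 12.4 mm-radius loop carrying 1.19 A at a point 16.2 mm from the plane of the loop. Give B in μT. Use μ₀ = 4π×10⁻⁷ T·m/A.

B ≈ 13.5 μT

On the axis of a circular loop, B = μ₀IR² / [2(R²+z²)^(3/2)].
R² + z² = (0.0124)² + (0.0162)² = 0.0004162 m², and (R²+z²)^(3/2) = 8.49×10⁻⁶ m³.
B = (4π×10⁻⁷ × 1.19 × 0.0001538) / (2 × 8.49×10⁻⁶) = 1.35×10⁻⁵ T.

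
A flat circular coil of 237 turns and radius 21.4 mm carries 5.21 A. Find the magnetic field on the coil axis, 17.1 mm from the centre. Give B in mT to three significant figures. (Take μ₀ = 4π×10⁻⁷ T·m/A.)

For an N-turn flat coil, B = Nμ₀IR²/[2(R²+z²)^(3/2)] with R = 0.0214 m, z = 0.0171 m.
B = 237 × 7.29×10⁻⁵ T = 1.73×10⁻² T.

B ≈ 17.3 mT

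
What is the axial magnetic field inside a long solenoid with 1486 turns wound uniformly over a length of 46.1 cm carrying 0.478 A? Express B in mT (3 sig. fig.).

B ≈ 1.94 mT

Inside a long solenoid, B = μ₀nI with n = 3223 turns/m.
B = 4π×10⁻⁷ × 3223 × 0.478 = 1.94×10⁻³ T.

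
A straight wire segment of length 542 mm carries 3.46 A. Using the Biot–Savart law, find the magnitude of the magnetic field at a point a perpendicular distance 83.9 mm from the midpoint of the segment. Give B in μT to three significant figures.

For a finite straight segment, B = (μ₀I/4πd)(sinθ₁ + sinθ₂), where θ₁, θ₂ are the angles from the perpendicular to each end.
The perpendicular from the point meets the wire at its midpoint, so each end is L/2 = 0.271 m away along the wire.
sinθ₁ = 0.271/√(0.271²+0.0839²) = 0.9553; sinθ₂ = 0.271/√(0.271²+0.0839²) = 0.9553.
B = (4π×10⁻⁷ × 3.46) / (4π × 0.0839) × (0.9553 + 0.9553) = 7.88×10⁻⁶ T.

B ≈ 7.88 μT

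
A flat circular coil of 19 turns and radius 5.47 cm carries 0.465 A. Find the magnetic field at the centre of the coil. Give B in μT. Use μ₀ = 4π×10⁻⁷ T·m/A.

For an N-turn flat coil, B = Nμ₀I/(2R) with R = 0.0547 m.
B = 19 × 5.34×10⁻⁶ T = 1.01×10⁻⁴ T.

B ≈ 101 μT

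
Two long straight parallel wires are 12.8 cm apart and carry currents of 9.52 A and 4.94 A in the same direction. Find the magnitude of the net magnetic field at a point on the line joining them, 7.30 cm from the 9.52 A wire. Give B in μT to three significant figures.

Each long wire gives B = μ₀I/(2πd). Distances are d₁ = 0.073 m and d₂ = 0.055 m.
B₁ = 2.61×10⁻⁵ T, B₂ = 1.80×10⁻⁵ T.
Between parallel currents the two contributions point in opposite directions, so they subtract. B = |B₁ − B₂| = |2.61×10⁻⁵ − 1.80×10⁻⁵| = 8.12×10⁻⁶ T.

B ≈ 8.12 μT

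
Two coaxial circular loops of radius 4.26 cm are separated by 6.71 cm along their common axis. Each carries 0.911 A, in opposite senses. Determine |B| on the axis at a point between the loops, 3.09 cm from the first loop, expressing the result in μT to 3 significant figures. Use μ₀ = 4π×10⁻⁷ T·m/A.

Each loop contributes B = μ₀IR²/[2(R²+z²)^(3/2)] on the axis, with z measured from that loop.
Loop 1 (z = 0.0309 m): B₁ = 7.13×10⁻⁶ T. Loop 2 (z = 0.0362 m): B₂ = 5.95×10⁻⁶ T.
The fields oppose: B = |B₁ − B₂| = 1.18×10⁻⁶ T.

B ≈ 1.18 μT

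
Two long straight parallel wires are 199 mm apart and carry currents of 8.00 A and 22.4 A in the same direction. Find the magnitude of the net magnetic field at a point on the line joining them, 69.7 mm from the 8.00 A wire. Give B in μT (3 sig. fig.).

Each long wire gives B = μ₀I/(2πd). Distances are d₁ = 0.0697 m and d₂ = 0.1293 m.
B₁ = 2.30×10⁻⁵ T, B₂ = 3.46×10⁻⁵ T.
Between parallel currents the two contributions point in opposite directions, so they subtract. B = |B₁ − B₂| = |2.30×10⁻⁵ − 3.46×10⁻⁵| = 1.17×10⁻⁵ T.

B ≈ 11.7 μT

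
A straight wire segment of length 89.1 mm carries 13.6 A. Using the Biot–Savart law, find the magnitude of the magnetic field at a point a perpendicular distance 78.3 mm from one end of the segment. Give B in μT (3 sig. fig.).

For a finite straight segment, B = (μ₀I/4πd)(sinθ₁ + sinθ₂), where θ₁, θ₂ are the angles from the perpendicular to each end.
The perpendicular foot is at one end, so the two end-offsets along the wire are 0 and L = 0.0891 m.
sinθ₁ = 0/√(0²+0.0783²) = 0.0000; sinθ₂ = 0.0891/√(0.0891²+0.0783²) = 0.7512.
B = (4π×10⁻⁷ × 13.6) / (4π × 0.0783) × (0.0000 + 0.7512) = 1.30×10⁻⁵ T.

B ≈ 13.0 μT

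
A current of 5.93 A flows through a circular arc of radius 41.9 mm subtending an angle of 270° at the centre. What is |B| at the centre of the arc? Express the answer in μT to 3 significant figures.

The Biot–Savart field of a circular arc at its centre is B = μ₀Iφ/(4πR), with φ = 4.712 rad.
B = (4π×10⁻⁷ × 5.93 × 4.712) / (4π × 0.0419) = 6.67×10⁻⁵ T.

B ≈ 66.7 μT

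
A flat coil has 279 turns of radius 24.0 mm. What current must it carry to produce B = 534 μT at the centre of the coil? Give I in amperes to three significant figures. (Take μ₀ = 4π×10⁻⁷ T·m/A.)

For an N-turn coil, B = Nμ₀I/(2R) with R = 0.024 m, so I = 2RB/(Nμ₀) = 2 × 0.024 × 5.34×10⁻⁴ / (279 × 4π×10⁻⁷) = 7.31×10⁻² A.

I ≈ 0.0731 A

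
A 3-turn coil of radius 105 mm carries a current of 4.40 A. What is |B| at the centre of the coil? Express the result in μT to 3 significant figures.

For an N-turn flat coil, B = Nμ₀I/(2R) with R = 0.105 m.
B = 3 × 2.63×10⁻⁵ T = 7.90×10⁻⁵ T.

B ≈ 79.0 μT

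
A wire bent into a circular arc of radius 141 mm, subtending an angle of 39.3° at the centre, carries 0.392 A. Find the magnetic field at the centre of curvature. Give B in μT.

B ≈ 0.191 μT

The Biot–Savart field of a circular arc at its centre is B = μ₀Iφ/(4πR), with φ = 0.6859 rad.
B = (4π×10⁻⁷ × 0.392 × 0.6859) / (4π × 0.141) = 1.91×10⁻⁷ T.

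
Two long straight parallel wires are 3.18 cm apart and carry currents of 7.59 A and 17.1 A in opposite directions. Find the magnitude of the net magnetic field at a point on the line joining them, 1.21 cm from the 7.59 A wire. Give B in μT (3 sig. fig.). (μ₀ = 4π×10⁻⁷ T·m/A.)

B ≈ 299 μT

Each long wire gives B = μ₀I/(2πd). Distances are d₁ = 0.0121 m and d₂ = 0.0197 m.
B₁ = 1.25×10⁻⁴ T, B₂ = 1.74×10⁻⁴ T.
Between antiparallel currents both contributions point the same way, so they add. B = B₁ + B₂ = 1.25×10⁻⁴ + 1.74×10⁻⁴ = 2.99×10⁻⁴ T.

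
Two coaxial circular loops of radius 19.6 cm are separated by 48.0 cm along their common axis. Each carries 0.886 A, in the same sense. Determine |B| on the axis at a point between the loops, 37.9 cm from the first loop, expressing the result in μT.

B ≈ 2.27 μT

Each loop contributes B = μ₀IR²/[2(R²+z²)^(3/2)] on the axis, with z measured from that loop.
Loop 1 (z = 0.379 m): B₁ = 2.75×10⁻⁷ T. Loop 2 (z = 0.101 m): B₂ = 2.00×10⁻⁶ T.
The fields add: B = B₁ + B₂ = 2.27×10⁻⁶ T.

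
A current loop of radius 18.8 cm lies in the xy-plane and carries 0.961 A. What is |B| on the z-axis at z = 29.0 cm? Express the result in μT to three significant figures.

On the axis of a circular loop, B = μ₀IR² / [2(R²+z²)^(3/2)].
R² + z² = (0.188)² + (0.29)² = 0.1194 m², and (R²+z²)^(3/2) = 4.13×10⁻² m³.
B = (4π×10⁻⁷ × 0.961 × 0.03534) / (2 × 4.13×10⁻²) = 5.17×10⁻⁷ T.

B ≈ 0.517 μT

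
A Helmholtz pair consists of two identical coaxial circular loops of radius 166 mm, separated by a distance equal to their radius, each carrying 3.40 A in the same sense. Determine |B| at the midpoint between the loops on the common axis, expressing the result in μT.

B ≈ 18.4 μT

Each loop contributes B = μ₀IR²/[2(R²+z²)^(3/2)] on the axis, with z measured from that loop.
Loop 1 (z = 0.083 m): B₁ = 9.21×10⁻⁶ T. Loop 2 (z = 0.083 m): B₂ = 9.21×10⁻⁶ T.
The fields add: B = B₁ + B₂ = 1.84×10⁻⁵ T.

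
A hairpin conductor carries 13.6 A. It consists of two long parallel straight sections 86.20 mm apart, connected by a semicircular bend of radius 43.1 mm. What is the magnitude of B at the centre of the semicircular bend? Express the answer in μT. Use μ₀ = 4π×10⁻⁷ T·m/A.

B ≈ 162 μT

The semicircular arc contributes B_arc = μ₀I·π/(4πR) = μ₀I/(4R) = 9.91×10⁻⁵ T.
Each semi-infinite lead is at perpendicular distance R = 0.0431 m from the centre, with the perpendicular foot at its near end, so it contributes μ₀I/(4πR); both point the same way, together 6.31×10⁻⁵ T.
Arc and leads all point the same direction: B = 9.91×10⁻⁵ + 6.31×10⁻⁵ = 1.62×10⁻⁴ T.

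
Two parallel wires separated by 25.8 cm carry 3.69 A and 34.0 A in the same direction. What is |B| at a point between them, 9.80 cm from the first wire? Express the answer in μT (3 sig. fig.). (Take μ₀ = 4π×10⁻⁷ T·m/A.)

B ≈ 35.0 μT

Each long wire gives B = μ₀I/(2πd). Distances are d₁ = 0.098 m and d₂ = 0.16 m.
B₁ = 7.53×10⁻⁶ T, B₂ = 4.25×10⁻⁵ T.
Between parallel currents the two contributions point in opposite directions, so they subtract. B = |B₁ − B₂| = |7.53×10⁻⁶ − 4.25×10⁻⁵| = 3.50×10⁻⁵ T.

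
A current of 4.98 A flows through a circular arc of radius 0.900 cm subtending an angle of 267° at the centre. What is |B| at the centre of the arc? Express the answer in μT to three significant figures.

The Biot–Savart field of a circular arc at its centre is B = μ₀Iφ/(4πR), with φ = 4.66 rad.
B = (4π×10⁻⁷ × 4.98 × 4.66) / (4π × 0.009) = 2.58×10⁻⁴ T.

B ≈ 258 μT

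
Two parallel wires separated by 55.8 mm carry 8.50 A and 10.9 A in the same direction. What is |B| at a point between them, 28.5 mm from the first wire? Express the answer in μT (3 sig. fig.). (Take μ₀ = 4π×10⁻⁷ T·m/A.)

B ≈ 20.2 μT

Each long wire gives B = μ₀I/(2πd). Distances are d₁ = 0.0285 m and d₂ = 0.0273 m.
B₁ = 5.96×10⁻⁵ T, B₂ = 7.99×10⁻⁵ T.
Between parallel currents the two contributions point in opposite directions, so they subtract. B = |B₁ − B₂| = |5.96×10⁻⁵ − 7.99×10⁻⁵| = 2.02×10⁻⁵ T.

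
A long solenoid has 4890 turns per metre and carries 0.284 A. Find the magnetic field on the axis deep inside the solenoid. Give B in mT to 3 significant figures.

B ≈ 1.75 mT

Inside a long solenoid, B = μ₀nI with n = 4890 turns/m.
B = 4π×10⁻⁷ × 4890 × 0.284 = 1.75×10⁻³ T.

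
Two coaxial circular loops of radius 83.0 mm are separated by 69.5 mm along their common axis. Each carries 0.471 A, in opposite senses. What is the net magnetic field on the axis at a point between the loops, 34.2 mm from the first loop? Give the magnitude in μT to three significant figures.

B ≈ 0.0396 μT

Each loop contributes B = μ₀IR²/[2(R²+z²)^(3/2)] on the axis, with z measured from that loop.
Loop 1 (z = 0.0342 m): B₁ = 2.82×10⁻⁶ T. Loop 2 (z = 0.0353 m): B₂ = 2.78×10⁻⁶ T.
The fields oppose: B = |B₁ − B₂| = 3.96×10⁻⁸ T.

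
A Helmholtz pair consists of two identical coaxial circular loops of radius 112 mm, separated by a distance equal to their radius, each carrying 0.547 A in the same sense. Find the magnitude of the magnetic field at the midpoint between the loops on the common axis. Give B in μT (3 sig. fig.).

Each loop contributes B = μ₀IR²/[2(R²+z²)^(3/2)] on the axis, with z measured from that loop.
Loop 1 (z = 0.056 m): B₁ = 2.20×10⁻⁶ T. Loop 2 (z = 0.056 m): B₂ = 2.20×10⁻⁶ T.
The fields add: B = B₁ + B₂ = 4.39×10⁻⁶ T.

B ≈ 4.39 μT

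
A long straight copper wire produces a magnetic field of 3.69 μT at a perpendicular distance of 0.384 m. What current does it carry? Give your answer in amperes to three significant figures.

I ≈ 7.08 A

For a long straight wire B = μ₀I/(2πd), so I = 2πdB/μ₀.
I = 2π × 0.384 × 3.69×10⁻⁶ / (4π×10⁻⁷) = 7.08 A.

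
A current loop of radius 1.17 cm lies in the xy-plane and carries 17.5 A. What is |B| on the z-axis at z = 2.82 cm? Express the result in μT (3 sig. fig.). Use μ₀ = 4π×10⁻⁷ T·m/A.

On the axis of a circular loop, B = μ₀IR² / [2(R²+z²)^(3/2)].
R² + z² = (0.0117)² + (0.0282)² = 0.0009321 m², and (R²+z²)^(3/2) = 2.85×10⁻⁵ m³.
B = (4π×10⁻⁷ × 17.5 × 0.0001369) / (2 × 2.85×10⁻⁵) = 5.29×10⁻⁵ T.

B ≈ 52.9 μT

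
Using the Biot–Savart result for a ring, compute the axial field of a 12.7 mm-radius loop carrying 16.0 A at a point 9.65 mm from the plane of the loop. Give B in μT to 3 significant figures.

On the axis of a circular loop, B = μ₀IR² / [2(R²+z²)^(3/2)].
R² + z² = (0.0127)² + (0.00965)² = 0.0002544 m², and (R²+z²)^(3/2) = 4.06×10⁻⁶ m³.
B = (4π×10⁻⁷ × 16.0 × 0.0001613) / (2 × 4.06×10⁻⁶) = 4.00×10⁻⁴ T.

B ≈ 400 μT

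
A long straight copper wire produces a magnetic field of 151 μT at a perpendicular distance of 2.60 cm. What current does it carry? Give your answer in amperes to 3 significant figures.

I ≈ 19.6 A

For a long straight wire B = μ₀I/(2πd), so I = 2πdB/μ₀.
I = 2π × 0.026 × 1.51×10⁻⁴ / (4π×10⁻⁷) = 19.6 A.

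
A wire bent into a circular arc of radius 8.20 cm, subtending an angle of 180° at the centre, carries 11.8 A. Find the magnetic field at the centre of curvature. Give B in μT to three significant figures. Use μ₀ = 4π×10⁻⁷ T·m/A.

The Biot–Savart field of a circular arc at its centre is B = μ₀Iφ/(4πR), with φ = 3.142 rad.
B = (4π×10⁻⁷ × 11.8 × 3.142) / (4π × 0.082) = 4.52×10⁻⁵ T.

B ≈ 45.2 μT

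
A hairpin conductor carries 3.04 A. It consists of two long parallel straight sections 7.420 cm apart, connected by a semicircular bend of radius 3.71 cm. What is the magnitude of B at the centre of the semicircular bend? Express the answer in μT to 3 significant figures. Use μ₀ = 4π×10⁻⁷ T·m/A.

B ≈ 42.1 μT

The semicircular arc contributes B_arc = μ₀I·π/(4πR) = μ₀I/(4R) = 2.57×10⁻⁵ T.
Each semi-infinite lead is at perpendicular distance R = 0.0371 m from the centre, with the perpendicular foot at its near end, so it contributes μ₀I/(4πR); both point the same way, together 1.64×10⁻⁵ T.
Arc and leads all point the same direction: B = 2.57×10⁻⁵ + 1.64×10⁻⁵ = 4.21×10⁻⁵ T.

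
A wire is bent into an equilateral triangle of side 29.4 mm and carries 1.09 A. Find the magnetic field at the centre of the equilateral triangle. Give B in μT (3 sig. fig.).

Each side is a finite straight segment at perpendicular distance d = a/(2 tan(π/3)) = 0.008487 m from the centre, with end-angles ±π/3.
One side contributes B₁ = (μ₀I/4πd)·2 sin(π/3) = 2.22×10⁻⁵ T.
All 3 sides add in the same direction: B = 3 × 2.22×10⁻⁵ = 6.67×10⁻⁵ T.

B ≈ 66.7 μT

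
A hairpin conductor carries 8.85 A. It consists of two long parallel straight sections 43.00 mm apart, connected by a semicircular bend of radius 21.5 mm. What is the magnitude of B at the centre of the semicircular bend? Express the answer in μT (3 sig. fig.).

B ≈ 212 μT

The semicircular arc contributes B_arc = μ₀I·π/(4πR) = μ₀I/(4R) = 1.29×10⁻⁴ T.
Each semi-infinite lead is at perpendicular distance R = 0.0215 m from the centre, with the perpendicular foot at its near end, so it contributes μ₀I/(4πR); both point the same way, together 8.23×10⁻⁵ T.
Arc and leads all point the same direction: B = 1.29×10⁻⁴ + 8.23×10⁻⁵ = 2.12×10⁻⁴ T.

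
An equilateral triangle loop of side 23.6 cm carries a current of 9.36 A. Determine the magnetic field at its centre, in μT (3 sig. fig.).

Each side is a finite straight segment at perpendicular distance d = a/(2 tan(π/3)) = 0.06813 m from the centre, with end-angles ±π/3.
One side contributes B₁ = (μ₀I/4πd)·2 sin(π/3) = 2.38×10⁻⁵ T.
All 3 sides add in the same direction: B = 3 × 2.38×10⁻⁵ = 7.14×10⁻⁵ T.

B ≈ 71.4 μT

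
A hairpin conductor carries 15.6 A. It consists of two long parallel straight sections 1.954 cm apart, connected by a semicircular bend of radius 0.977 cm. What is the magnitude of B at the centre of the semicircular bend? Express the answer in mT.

B ≈ 0.821 mT

The semicircular arc contributes B_arc = μ₀I·π/(4πR) = μ₀I/(4R) = 5.02×10⁻⁴ T.
Each semi-infinite lead is at perpendicular distance R = 0.00977 m from the centre, with the perpendicular foot at its near end, so it contributes μ₀I/(4πR); both point the same way, together 3.19×10⁻⁴ T.
Arc and leads all point the same direction: B = 5.02×10⁻⁴ + 3.19×10⁻⁴ = 8.21×10⁻⁴ T.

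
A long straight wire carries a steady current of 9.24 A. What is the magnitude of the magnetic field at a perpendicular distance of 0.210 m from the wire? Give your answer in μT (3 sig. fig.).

B ≈ 8.80 μT

For an infinitely long straight wire, B = μ₀I/(2πd).
B = (4π×10⁻⁷ × 9.24) / (2π × 0.21) = 8.80×10⁻⁶ T.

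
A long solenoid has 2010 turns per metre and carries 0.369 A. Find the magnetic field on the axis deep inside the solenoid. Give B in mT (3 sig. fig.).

Inside a long solenoid, B = μ₀nI with n = 2010 turns/m.
B = 4π×10⁻⁷ × 2010 × 0.369 = 9.32×10⁻⁴ T.

B ≈ 0.932 mT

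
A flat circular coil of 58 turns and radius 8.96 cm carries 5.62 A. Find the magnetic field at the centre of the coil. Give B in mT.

For an N-turn flat coil, B = Nμ₀I/(2R) with R = 0.0896 m.
B = 58 × 3.94×10⁻⁵ T = 2.29×10⁻³ T.

B ≈ 2.29 mT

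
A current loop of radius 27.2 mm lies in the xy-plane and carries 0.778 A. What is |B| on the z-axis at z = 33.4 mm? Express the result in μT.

B ≈ 4.53 μT

On the axis of a circular loop, B = μ₀IR² / [2(R²+z²)^(3/2)].
R² + z² = (0.0272)² + (0.0334)² = 0.001855 m², and (R²+z²)^(3/2) = 7.99×10⁻⁵ m³.
B = (4π×10⁻⁷ × 0.778 × 0.0007398) / (2 × 7.99×10⁻⁵) = 4.53×10⁻⁶ T.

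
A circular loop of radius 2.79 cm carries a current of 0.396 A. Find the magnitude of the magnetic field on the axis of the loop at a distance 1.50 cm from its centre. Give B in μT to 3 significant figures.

B ≈ 6.09 μT

On the axis of a circular loop, B = μ₀IR² / [2(R²+z²)^(3/2)].
R² + z² = (0.0279)² + (0.015)² = 0.001003 m², and (R²+z²)^(3/2) = 3.18×10⁻⁵ m³.
B = (4π×10⁻⁷ × 0.396 × 0.0007784) / (2 × 3.18×10⁻⁵) = 6.09×10⁻⁶ T.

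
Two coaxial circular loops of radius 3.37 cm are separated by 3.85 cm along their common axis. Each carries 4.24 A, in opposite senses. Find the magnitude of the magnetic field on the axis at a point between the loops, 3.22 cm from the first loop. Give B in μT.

B ≈ 45.2 μT

Each loop contributes B = μ₀IR²/[2(R²+z²)^(3/2)] on the axis, with z measured from that loop.
Loop 1 (z = 0.0322 m): B₁ = 2.99×10⁻⁵ T. Loop 2 (z = 0.0063 m): B₂ = 7.51×10⁻⁵ T.
The fields oppose: B = |B₁ − B₂| = 4.52×10⁻⁵ T.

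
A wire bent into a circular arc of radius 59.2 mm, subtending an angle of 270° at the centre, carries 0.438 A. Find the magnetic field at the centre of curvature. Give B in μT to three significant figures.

The Biot–Savart field of a circular arc at its centre is B = μ₀Iφ/(4πR), with φ = 4.712 rad.
B = (4π×10⁻⁷ × 0.438 × 4.712) / (4π × 0.0592) = 3.49×10⁻⁶ T.

B ≈ 3.49 μT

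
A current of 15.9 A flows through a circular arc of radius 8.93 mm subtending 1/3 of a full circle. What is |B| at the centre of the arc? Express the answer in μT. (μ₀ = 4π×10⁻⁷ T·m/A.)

The Biot–Savart field of a circular arc at its centre is B = μ₀Iφ/(4πR), with φ = 2.094 rad.
B = (4π×10⁻⁷ × 15.9 × 2.094) / (4π × 0.00893) = 3.73×10⁻⁴ T.

B ≈ 373 μT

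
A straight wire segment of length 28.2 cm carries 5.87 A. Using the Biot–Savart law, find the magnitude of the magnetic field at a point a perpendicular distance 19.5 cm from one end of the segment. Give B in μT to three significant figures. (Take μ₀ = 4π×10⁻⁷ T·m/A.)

For a finite straight segment, B = (μ₀I/4πd)(sinθ₁ + sinθ₂), where θ₁, θ₂ are the angles from the perpendicular to each end.
The perpendicular foot is at one end, so the two end-offsets along the wire are 0 and L = 0.282 m.
sinθ₁ = 0/√(0²+0.195²) = 0.0000; sinθ₂ = 0.282/√(0.282²+0.195²) = 0.8225.
B = (4π×10⁻⁷ × 5.87) / (4π × 0.195) × (0.0000 + 0.8225) = 2.48×10⁻⁶ T.

B ≈ 2.48 μT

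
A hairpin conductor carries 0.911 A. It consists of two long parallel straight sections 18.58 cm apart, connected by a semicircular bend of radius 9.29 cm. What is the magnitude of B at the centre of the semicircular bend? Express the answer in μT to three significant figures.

The semicircular arc contributes B_arc = μ₀I·π/(4πR) = μ₀I/(4R) = 3.08×10⁻⁶ T.
Each semi-infinite lead is at perpendicular distance R = 0.0929 m from the centre, with the perpendicular foot at its near end, so it contributes μ₀I/(4πR); both point the same way, together 1.96×10⁻⁶ T.
Arc and leads all point the same direction: B = 3.08×10⁻⁶ + 1.96×10⁻⁶ = 5.04×10⁻⁶ T.

B ≈ 5.04 μT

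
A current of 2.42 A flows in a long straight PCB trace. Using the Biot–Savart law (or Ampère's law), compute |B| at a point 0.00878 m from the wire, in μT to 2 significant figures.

B ≈ 55 μT

For an infinitely long straight wire, B = μ₀I/(2πd).
B = (4π×10⁻⁷ × 2.42) / (2π × 0.00878) = 5.51×10⁻⁵ T.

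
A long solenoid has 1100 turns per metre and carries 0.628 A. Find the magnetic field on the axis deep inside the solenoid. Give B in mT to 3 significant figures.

Inside a long solenoid, B = μ₀nI with n = 1100 turns/m.
B = 4π×10⁻⁷ × 1100 × 0.628 = 8.68×10⁻⁴ T.

B ≈ 0.868 mT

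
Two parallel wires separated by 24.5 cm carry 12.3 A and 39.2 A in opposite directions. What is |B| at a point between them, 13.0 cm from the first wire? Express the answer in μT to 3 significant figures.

B ≈ 87.1 μT

Each long wire gives B = μ₀I/(2πd). Distances are d₁ = 0.13 m and d₂ = 0.115 m.
B₁ = 1.89×10⁻⁵ T, B₂ = 6.82×10⁻⁵ T.
Between antiparallel currents both contributions point the same way, so they add. B = B₁ + B₂ = 1.89×10⁻⁵ + 6.82×10⁻⁵ = 8.71×10⁻⁵ T.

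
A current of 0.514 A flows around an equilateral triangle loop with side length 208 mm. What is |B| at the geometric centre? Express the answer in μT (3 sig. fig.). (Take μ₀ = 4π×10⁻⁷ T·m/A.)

B ≈ 4.45 μT

Each side is a finite straight segment at perpendicular distance d = a/(2 tan(π/3)) = 0.06004 m from the centre, with end-angles ±π/3.
One side contributes B₁ = (μ₀I/4πd)·2 sin(π/3) = 1.48×10⁻⁶ T.
All 3 sides add in the same direction: B = 3 × 1.48×10⁻⁶ = 4.45×10⁻⁶ T.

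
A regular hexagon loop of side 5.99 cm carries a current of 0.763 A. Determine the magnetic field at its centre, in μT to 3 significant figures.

Each side is a finite straight segment at perpendicular distance d = a/(2 tan(π/6)) = 0.05187 m from the centre, with end-angles ±π/6.
One side contributes B₁ = (μ₀I/4πd)·2 sin(π/6) = 1.47×10⁻⁶ T.
All 6 sides add in the same direction: B = 6 × 1.47×10⁻⁶ = 8.83×10⁻⁶ T.

B ≈ 8.83 μT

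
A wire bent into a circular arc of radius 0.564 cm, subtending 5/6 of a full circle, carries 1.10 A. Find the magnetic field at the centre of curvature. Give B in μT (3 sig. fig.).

The Biot–Savart field of a circular arc at its centre is B = μ₀Iφ/(4πR), with φ = 5.236 rad.
B = (4π×10⁻⁷ × 1.10 × 5.236) / (4π × 0.00564) = 1.02×10⁻⁴ T.

B ≈ 102 μT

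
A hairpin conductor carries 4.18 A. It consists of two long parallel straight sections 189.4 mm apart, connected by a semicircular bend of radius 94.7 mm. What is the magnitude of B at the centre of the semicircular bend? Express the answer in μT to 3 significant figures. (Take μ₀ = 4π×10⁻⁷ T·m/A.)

B ≈ 22.7 μT

The semicircular arc contributes B_arc = μ₀I·π/(4πR) = μ₀I/(4R) = 1.39×10⁻⁵ T.
Each semi-infinite lead is at perpendicular distance R = 0.0947 m from the centre, with the perpendicular foot at its near end, so it contributes μ₀I/(4πR); both point the same way, together 8.83×10⁻⁶ T.
Arc and leads all point the same direction: B = 1.39×10⁻⁵ + 8.83×10⁻⁶ = 2.27×10⁻⁵ T.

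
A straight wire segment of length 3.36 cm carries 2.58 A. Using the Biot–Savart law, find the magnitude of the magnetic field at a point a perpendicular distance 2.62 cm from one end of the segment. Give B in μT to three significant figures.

For a finite straight segment, B = (μ₀I/4πd)(sinθ₁ + sinθ₂), where θ₁, θ₂ are the angles from the perpendicular to each end.
The perpendicular foot is at one end, so the two end-offsets along the wire are 0 and L = 0.0336 m.
sinθ₁ = 0/√(0²+0.0262²) = 0.0000; sinθ₂ = 0.0336/√(0.0336²+0.0262²) = 0.7886.
B = (4π×10⁻⁷ × 2.58) / (4π × 0.0262) × (0.0000 + 0.7886) = 7.77×10⁻⁶ T.

B ≈ 7.77 μT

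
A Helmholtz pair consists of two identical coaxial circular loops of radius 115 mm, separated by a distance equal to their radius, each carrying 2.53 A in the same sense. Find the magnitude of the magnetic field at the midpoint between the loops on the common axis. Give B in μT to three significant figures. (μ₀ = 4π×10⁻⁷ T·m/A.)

B ≈ 19.8 μT

Each loop contributes B = μ₀IR²/[2(R²+z²)^(3/2)] on the axis, with z measured from that loop.
Loop 1 (z = 0.0575 m): B₁ = 9.89×10⁻⁶ T. Loop 2 (z = 0.0575 m): B₂ = 9.89×10⁻⁶ T.
The fields add: B = B₁ + B₂ = 1.98×10⁻⁵ T.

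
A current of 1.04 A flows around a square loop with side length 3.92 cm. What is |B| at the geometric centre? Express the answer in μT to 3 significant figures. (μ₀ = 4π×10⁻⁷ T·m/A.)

Each side is a finite straight segment at perpendicular distance d = a/(2 tan(π/4)) = 0.0196 m from the centre, with end-angles ±π/4.
One side contributes B₁ = (μ₀I/4πd)·2 sin(π/4) = 7.50×10⁻⁶ T.
All 4 sides add in the same direction: B = 4 × 7.50×10⁻⁶ = 3.00×10⁻⁵ T.

B ≈ 30.0 μT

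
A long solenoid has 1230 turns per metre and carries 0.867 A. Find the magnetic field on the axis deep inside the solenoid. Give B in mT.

Inside a long solenoid, B = μ₀nI with n = 1230 turns/m.
B = 4π×10⁻⁷ × 1230 × 0.867 = 1.34×10⁻³ T.

B ≈ 1.34 mT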